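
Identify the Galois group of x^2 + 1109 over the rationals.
Gal(K/Q) = Z/2Z (cyclic of order 2)

x^2 + 1109 is irreducible over Q since -1109 is not a rational square. The splitting field Q(sqrt(-1109)) has degree 2 over Q, and its unique nontrivial automorphism is sqrt(-1109) ↦ -sqrt(-1109). Hence Gal(Q(sqrt(-1109))/Q) = Z/2Z.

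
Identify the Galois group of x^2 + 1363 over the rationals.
Gal(K/Q) = Z/2Z (cyclic of order 2)

x^2 + 1363 is irreducible over Q since -1363 is not a rational square. The splitting field Q(sqrt(-1363)) has degree 2 over Q, and its unique nontrivial automorphism is sqrt(-1363) ↦ -sqrt(-1363). Hence Gal(Q(sqrt(-1363))/Q) = Z/2Z.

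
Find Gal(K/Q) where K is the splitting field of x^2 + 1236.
Gal(K/Q) = Z/2Z (cyclic of order 2)

x^2 + 1236 is irreducible over Q since -1236 is not a rational square. The splitting field Q(sqrt(-1236)) has degree 2 over Q, and its unique nontrivial automorphism is sqrt(-1236) ↦ -sqrt(-1236). Hence Gal(Q(sqrt(-1236))/Q) = Z/2Z.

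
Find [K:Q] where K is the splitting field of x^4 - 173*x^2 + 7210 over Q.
[K:Q] = 4

f factors as (x^2 - 103)(x^2 - 70); the splitting field is K = Q(sqrt(103), sqrt(70)). Since 103, 70, and 7210 are all non-squares in Q, the three subfields Q(sqrt(103)), Q(sqrt(70)), Q(sqrt(7210)) are distinct degree-2 extensions, so [K:Q] = 4 (Klein four Galois group).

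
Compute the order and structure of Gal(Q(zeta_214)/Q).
|Gal(Q(zeta_214)/Q)| = phi(214) = 106; group ≅ (Z/214Z)^* ≅ Z/106Z

The n-th cyclotomic polynomial Φ_214(x) is the minimal polynomial of zeta_214 over Q and has degree phi(214) = 106. So Q(zeta_214) is a degree-106 Galois extension with Galois group (Z/214Z)^*. By CRT, (Z/214Z)^* ≅ (Z/2Z)^* × (Z/107Z)^*. Each prime-power unit group is (Z/2Z)^* ≅ trivial group (order 1); (Z/107Z)^* ≅ Z/106Z. Hence Gal(Q(zeta_214)/Q) ≅ Z/106Z.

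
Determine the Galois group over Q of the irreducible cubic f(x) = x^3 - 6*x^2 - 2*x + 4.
Gal(K/Q) = S_3 (symmetric group of order 6)

Compute the discriminant of x^3 + (-6)*x^2 + (-2)*x + (4): Δ = 4064. Since Δ is not a rational square, the Galois group is not contained in A_3; it must be the full S_3 (irreducibility of the cubic rules out anything smaller).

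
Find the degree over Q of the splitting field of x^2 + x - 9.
[K:Q] = 2

The discriminant of x^2 + (1)*x + (-9) is b^2 - 4c = 1 - (-36) = 37. Since 37 is not a perfect square in Q, the polynomial is irreducible over Q. Its two roots generate a degree-2 extension, so [K:Q] = 2.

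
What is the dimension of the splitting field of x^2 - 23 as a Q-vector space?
[K:Q] = 2

The polynomial x^2 - 23 is irreducible over Q since 23 is not a perfect square. Its splitting field is Q(sqrt(23)), which has degree 2 over Q.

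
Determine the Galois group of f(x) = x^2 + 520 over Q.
Gal(K/Q) = Z/2Z (cyclic of order 2)

x^2 + 520 is irreducible over Q since -520 is not a rational square. The splitting field Q(sqrt(-520)) has degree 2 over Q, and its unique nontrivial automorphism is sqrt(-520) ↦ -sqrt(-520). Hence Gal(Q(sqrt(-520))/Q) = Z/2Z.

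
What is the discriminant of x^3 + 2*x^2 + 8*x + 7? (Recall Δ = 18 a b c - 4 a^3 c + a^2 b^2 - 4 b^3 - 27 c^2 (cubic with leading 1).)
Δ = -1323

For x^3 + a x^2 + b x + c the discriminant is Δ = 18 a b c - 4 a^3 c + a^2 b^2 - 4 b^3 - 27 c^2.
Plug a = 2, b = 8, c = 7:
  18*(2)*(8)*(7) - 4*(2)^3*(7) + (2)^2*(8)^2 - 4*(8)^3 - 27*(7)^2
  = 2016 + (-224) + 256 + (-2048) + (-1323)
  = -1323.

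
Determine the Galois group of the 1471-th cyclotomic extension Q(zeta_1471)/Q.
|Gal(Q(zeta_1471)/Q)| = phi(1471) = 1470; group ≅ (Z/1471Z)^* ≅ Z/1470Z

The n-th cyclotomic polynomial Φ_1471(x) is the minimal polynomial of zeta_1471 over Q and has degree phi(1471) = 1470. So Q(zeta_1471) is a degree-1470 Galois extension with Galois group (Z/1471Z)^*. (Z/1471Z)^* is cyclic since 1471 is an odd prime power (or 4). Hence Gal(Q(zeta_1471)/Q) ≅ Z/1470Z.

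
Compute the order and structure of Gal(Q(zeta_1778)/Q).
|Gal(Q(zeta_1778)/Q)| = phi(1778) = 756; group ≅ (Z/1778Z)^* ≅ Z/6Z × Z/126Z

The n-th cyclotomic polynomial Φ_1778(x) is the minimal polynomial of zeta_1778 over Q and has degree phi(1778) = 756. So Q(zeta_1778) is a degree-756 Galois extension with Galois group (Z/1778Z)^*. By CRT, (Z/1778Z)^* ≅ (Z/2Z)^* × (Z/7Z)^* × (Z/127Z)^*. Each prime-power unit group is (Z/2Z)^* ≅ trivial group (order 1); (Z/7Z)^* ≅ Z/6Z; (Z/127Z)^* ≅ Z/126Z. Hence Gal(Q(zeta_1778)/Q) ≅ Z/6Z × Z/126Z.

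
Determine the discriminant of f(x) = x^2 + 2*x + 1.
Δ = 0

For a quadratic a x^2 + b x + c the discriminant is Δ = b^2 - 4ac = (2)^2 - 4*(1)*(1) = 4 - (4) = 0.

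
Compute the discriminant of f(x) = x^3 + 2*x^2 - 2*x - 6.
Δ = -300

For x^3 + a x^2 + b x + c the discriminant is Δ = 18 a b c - 4 a^3 c + a^2 b^2 - 4 b^3 - 27 c^2.
Plug a = 2, b = -2, c = -6:
  18*(2)*(-2)*(-6) - 4*(2)^3*(-6) + (2)^2*(-2)^2 - 4*(-2)^3 - 27*(-6)^2
  = 432 + (192) + 16 + (32) + (-972)
  = -300.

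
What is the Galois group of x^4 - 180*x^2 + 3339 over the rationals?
Gal(K/Q) = V_4 (Klein four-group, Z/2Z × Z/2Z)

f factors as (x^2 - 21)(x^2 - 159), so the splitting field is K = Q(sqrt(21), sqrt(159)). The elements 21, 159, 3339 are all non-squares in Q, so sqrt(21) and sqrt(159) generate independent quadratic extensions. Thus [K:Q] = 4 and Gal(K/Q) is generated by the two order-2 automorphisms sqrt(21) ↦ -sqrt(21) and sqrt(159) ↦ -sqrt(159), giving V_4.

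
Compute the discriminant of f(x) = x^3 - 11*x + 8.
Δ = 3596

For a depressed cubic x^3 + p x + q the discriminant is Δ = -4 p^3 - 27 q^2 = -4*(-11)^3 - 27*(8)^2 = 5324 - 1728 = 3596.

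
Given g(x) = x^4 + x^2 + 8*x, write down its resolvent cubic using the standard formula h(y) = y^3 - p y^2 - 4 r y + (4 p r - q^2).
h(y) = y^3 - y^2 - 64

Identify coefficients: p = 1, q = 8, r = 0.
Plug into h(y) = y^3 - p y^2 - 4 r y + (4 p r - q^2):
  h(y) = y^3 - (1) y^2 - 4*(0) y + (4*(1)*(0) - (8)^2)
       = y^3 + (-1) y^2 + (0) y + (-64).
Simplifying: h(y) = y^3 - y^2 - 64.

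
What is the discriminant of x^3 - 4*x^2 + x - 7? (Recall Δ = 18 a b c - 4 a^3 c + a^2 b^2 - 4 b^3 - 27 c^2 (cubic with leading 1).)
Δ = -2599

For x^3 + a x^2 + b x + c the discriminant is Δ = 18 a b c - 4 a^3 c + a^2 b^2 - 4 b^3 - 27 c^2.
Plug a = -4, b = 1, c = -7:
  18*(-4)*(1)*(-7) - 4*(-4)^3*(-7) + (-4)^2*(1)^2 - 4*(1)^3 - 27*(-7)^2
  = 504 + (-1792) + 16 + (-4) + (-1323)
  = -2599.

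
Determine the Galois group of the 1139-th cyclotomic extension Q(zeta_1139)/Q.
|Gal(Q(zeta_1139)/Q)| = phi(1139) = 1056; group ≅ (Z/1139Z)^* ≅ Z/16Z × Z/66Z

The n-th cyclotomic polynomial Φ_1139(x) is the minimal polynomial of zeta_1139 over Q and has degree phi(1139) = 1056. So Q(zeta_1139) is a degree-1056 Galois extension with Galois group (Z/1139Z)^*. By CRT, (Z/1139Z)^* ≅ (Z/17Z)^* × (Z/67Z)^*. Each prime-power unit group is (Z/17Z)^* ≅ Z/16Z; (Z/67Z)^* ≅ Z/66Z. Hence Gal(Q(zeta_1139)/Q) ≅ Z/16Z × Z/66Z.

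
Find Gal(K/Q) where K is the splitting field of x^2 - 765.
Gal(K/Q) = Z/2Z (cyclic of order 2)

x^2 - 765 is irreducible over Q since 765 is not a rational square. The splitting field Q(sqrt(765)) has degree 2 over Q, and its unique nontrivial automorphism is sqrt(765) ↦ -sqrt(765). Hence Gal(Q(sqrt(765))/Q) = Z/2Z.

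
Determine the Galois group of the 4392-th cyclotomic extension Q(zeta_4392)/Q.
|Gal(Q(zeta_4392)/Q)| = phi(4392) = 1440; group ≅ (Z/4392Z)^* ≅ Z/2Z × Z/2Z × Z/6Z × Z/60Z

The n-th cyclotomic polynomial Φ_4392(x) is the minimal polynomial of zeta_4392 over Q and has degree phi(4392) = 1440. So Q(zeta_4392) is a degree-1440 Galois extension with Galois group (Z/4392Z)^*. By CRT, (Z/4392Z)^* ≅ (Z/8Z)^* × (Z/9Z)^* × (Z/61Z)^*. Each prime-power unit group is (Z/8Z)^* ≅ Z/2Z × Z/2Z; (Z/9Z)^* ≅ Z/6Z; (Z/61Z)^* ≅ Z/60Z. Hence Gal(Q(zeta_4392)/Q) ≅ Z/2Z × Z/2Z × Z/6Z × Z/60Z.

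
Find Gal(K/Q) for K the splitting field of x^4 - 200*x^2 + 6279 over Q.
Gal(K/Q) = V_4 (Klein four-group, Z/2Z × Z/2Z)

f factors as (x^2 - 161)(x^2 - 39), so the splitting field is K = Q(sqrt(161), sqrt(39)). The elements 161, 39, 6279 are all non-squares in Q, so sqrt(161) and sqrt(39) generate independent quadratic extensions. Thus [K:Q] = 4 and Gal(K/Q) is generated by the two order-2 automorphisms sqrt(161) ↦ -sqrt(161) and sqrt(39) ↦ -sqrt(39), giving V_4.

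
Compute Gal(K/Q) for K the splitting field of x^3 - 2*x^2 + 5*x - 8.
Gal(K/Q) = S_3 (symmetric group of order 6)

Compute the discriminant of x^3 + (-2)*x^2 + (5)*x + (-8): Δ = -944. Since Δ is not a rational square, the Galois group is not contained in A_3; it must be the full S_3 (irreducibility of the cubic rules out anything smaller).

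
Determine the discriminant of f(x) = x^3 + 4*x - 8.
Δ = -1984

For a depressed cubic x^3 + p x + q the discriminant is Δ = -4 p^3 - 27 q^2 = -4*(4)^3 - 27*(-8)^2 = -256 - 1728 = -1984.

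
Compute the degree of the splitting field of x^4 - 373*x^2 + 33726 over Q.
[K:Q] = 4

f factors as (x^2 - 219)(x^2 - 154); the splitting field is K = Q(sqrt(219), sqrt(154)). Since 219, 154, and 33726 are all non-squares in Q, the three subfields Q(sqrt(219)), Q(sqrt(154)), Q(sqrt(33726)) are distinct degree-2 extensions, so [K:Q] = 4 (Klein four Galois group).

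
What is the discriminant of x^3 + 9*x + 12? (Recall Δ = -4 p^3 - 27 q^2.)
Δ = -6804

For a depressed cubic x^3 + p x + q the discriminant is Δ = -4 p^3 - 27 q^2 = -4*(9)^3 - 27*(12)^2 = -2916 - 3888 = -6804.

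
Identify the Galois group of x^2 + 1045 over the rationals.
Gal(K/Q) = Z/2Z (cyclic of order 2)

x^2 + 1045 is irreducible over Q since -1045 is not a rational square. The splitting field Q(sqrt(-1045)) has degree 2 over Q, and its unique nontrivial automorphism is sqrt(-1045) ↦ -sqrt(-1045). Hence Gal(Q(sqrt(-1045))/Q) = Z/2Z.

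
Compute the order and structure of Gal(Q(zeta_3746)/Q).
|Gal(Q(zeta_3746)/Q)| = phi(3746) = 1872; group ≅ (Z/3746Z)^* ≅ Z/1872Z

The n-th cyclotomic polynomial Φ_3746(x) is the minimal polynomial of zeta_3746 over Q and has degree phi(3746) = 1872. So Q(zeta_3746) is a degree-1872 Galois extension with Galois group (Z/3746Z)^*. By CRT, (Z/3746Z)^* ≅ (Z/2Z)^* × (Z/1873Z)^*. Each prime-power unit group is (Z/2Z)^* ≅ trivial group (order 1); (Z/1873Z)^* ≅ Z/1872Z. Hence Gal(Q(zeta_3746)/Q) ≅ Z/1872Z.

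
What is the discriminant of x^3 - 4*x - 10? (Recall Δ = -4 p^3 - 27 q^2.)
Δ = -2444

For a depressed cubic x^3 + p x + q the discriminant is Δ = -4 p^3 - 27 q^2 = -4*(-4)^3 - 27*(-10)^2 = 256 - 2700 = -2444.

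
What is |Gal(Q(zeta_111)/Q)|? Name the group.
|Gal(Q(zeta_111)/Q)| = phi(111) = 72; group ≅ (Z/111Z)^* ≅ Z/2Z × Z/36Z

The n-th cyclotomic polynomial Φ_111(x) is the minimal polynomial of zeta_111 over Q and has degree phi(111) = 72. So Q(zeta_111) is a degree-72 Galois extension with Galois group (Z/111Z)^*. By CRT, (Z/111Z)^* ≅ (Z/3Z)^* × (Z/37Z)^*. Each prime-power unit group is (Z/3Z)^* ≅ Z/2Z; (Z/37Z)^* ≅ Z/36Z. Hence Gal(Q(zeta_111)/Q) ≅ Z/2Z × Z/36Z.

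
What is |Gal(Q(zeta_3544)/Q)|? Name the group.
|Gal(Q(zeta_3544)/Q)| = phi(3544) = 1768; group ≅ (Z/3544Z)^* ≅ Z/2Z × Z/2Z × Z/442Z

The n-th cyclotomic polynomial Φ_3544(x) is the minimal polynomial of zeta_3544 over Q and has degree phi(3544) = 1768. So Q(zeta_3544) is a degree-1768 Galois extension with Galois group (Z/3544Z)^*. By CRT, (Z/3544Z)^* ≅ (Z/8Z)^* × (Z/443Z)^*. Each prime-power unit group is (Z/8Z)^* ≅ Z/2Z × Z/2Z; (Z/443Z)^* ≅ Z/442Z. Hence Gal(Q(zeta_3544)/Q) ≅ Z/2Z × Z/2Z × Z/442Z.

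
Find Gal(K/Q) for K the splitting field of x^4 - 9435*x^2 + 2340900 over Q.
Gal(K/Q) = Z/2Z (cyclic of order 2)

f factors as (x^2 - 9180)(x^2 - 255), so the splitting field is K = Q(sqrt(9180), sqrt(255)). The squarefree part of 9180 is 255 and the squarefree part of 255 is also 255, so sqrt(9180) and sqrt(255) are both rational multiples of sqrt(255). Hence Q(sqrt(9180)) = Q(sqrt(255)) = Q(sqrt(255)), and the splitting field collapses to a single degree-2 extension with Galois group Z/2Z.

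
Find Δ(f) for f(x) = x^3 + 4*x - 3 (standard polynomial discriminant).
Δ = -499

For a depressed cubic x^3 + p x + q the discriminant is Δ = -4 p^3 - 27 q^2 = -4*(4)^3 - 27*(-3)^2 = -256 - 243 = -499.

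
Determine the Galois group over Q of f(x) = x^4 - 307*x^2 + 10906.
Gal(K/Q) = V_4 (Klein four-group, Z/2Z × Z/2Z)

f factors as (x^2 - 41)(x^2 - 266), so the splitting field is K = Q(sqrt(41), sqrt(266)). The elements 41, 266, 10906 are all non-squares in Q, so sqrt(41) and sqrt(266) generate independent quadratic extensions. Thus [K:Q] = 4 and Gal(K/Q) is generated by the two order-2 automorphisms sqrt(41) ↦ -sqrt(41) and sqrt(266) ↦ -sqrt(266), giving V_4.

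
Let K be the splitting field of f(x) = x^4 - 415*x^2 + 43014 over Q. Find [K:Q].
[K:Q] = 4

f factors as (x^2 - 201)(x^2 - 214); the splitting field is K = Q(sqrt(201), sqrt(214)). Since 201, 214, and 43014 are all non-squares in Q, the three subfields Q(sqrt(201)), Q(sqrt(214)), Q(sqrt(43014)) are distinct degree-2 extensions, so [K:Q] = 4 (Klein four Galois group).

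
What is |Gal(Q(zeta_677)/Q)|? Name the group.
|Gal(Q(zeta_677)/Q)| = phi(677) = 676; group ≅ (Z/677Z)^* ≅ Z/676Z

The n-th cyclotomic polynomial Φ_677(x) is the minimal polynomial of zeta_677 over Q and has degree phi(677) = 676. So Q(zeta_677) is a degree-676 Galois extension with Galois group (Z/677Z)^*. (Z/677Z)^* is cyclic since 677 is an odd prime power (or 4). Hence Gal(Q(zeta_677)/Q) ≅ Z/676Z.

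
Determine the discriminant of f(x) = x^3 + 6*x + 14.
Δ = -6156

For a depressed cubic x^3 + p x + q the discriminant is Δ = -4 p^3 - 27 q^2 = -4*(6)^3 - 27*(14)^2 = -864 - 5292 = -6156.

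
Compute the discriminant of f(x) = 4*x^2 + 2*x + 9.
Δ = -140

For a quadratic a x^2 + b x + c the discriminant is Δ = b^2 - 4ac = (2)^2 - 4*(4)*(9) = 4 - (144) = -140.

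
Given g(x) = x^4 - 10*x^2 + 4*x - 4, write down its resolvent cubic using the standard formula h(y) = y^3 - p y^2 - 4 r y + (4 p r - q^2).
h(y) = y^3 + 10*y^2 + 16*y + 144

Identify coefficients: p = -10, q = 4, r = -4.
Plug into h(y) = y^3 - p y^2 - 4 r y + (4 p r - q^2):
  h(y) = y^3 - (-10) y^2 - 4*(-4) y + (4*(-10)*(-4) - (4)^2)
       = y^3 + (10) y^2 + (16) y + (144).
Simplifying: h(y) = y^3 + 10*y^2 + 16*y + 144.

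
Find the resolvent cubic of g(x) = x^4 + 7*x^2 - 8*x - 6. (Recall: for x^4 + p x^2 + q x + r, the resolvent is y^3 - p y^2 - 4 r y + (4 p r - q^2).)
h(y) = y^3 - 7*y^2 + 24*y - 232

Identify coefficients: p = 7, q = -8, r = -6.
Plug into h(y) = y^3 - p y^2 - 4 r y + (4 p r - q^2):
  h(y) = y^3 - (7) y^2 - 4*(-6) y + (4*(7)*(-6) - (-8)^2)
       = y^3 + (-7) y^2 + (24) y + (-232).
Simplifying: h(y) = y^3 - 7*y^2 + 24*y - 232.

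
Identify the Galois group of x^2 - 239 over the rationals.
Gal(K/Q) = Z/2Z (cyclic of order 2)

x^2 - 239 is irreducible over Q since 239 is not a rational square. The splitting field Q(sqrt(239)) has degree 2 over Q, and its unique nontrivial automorphism is sqrt(239) ↦ -sqrt(239). Hence Gal(Q(sqrt(239))/Q) = Z/2Z.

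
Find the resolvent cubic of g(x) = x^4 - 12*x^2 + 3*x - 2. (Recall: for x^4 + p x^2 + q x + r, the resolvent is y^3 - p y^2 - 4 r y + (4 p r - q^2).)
h(y) = y^3 + 12*y^2 + 8*y + 87

Identify coefficients: p = -12, q = 3, r = -2.
Plug into h(y) = y^3 - p y^2 - 4 r y + (4 p r - q^2):
  h(y) = y^3 - (-12) y^2 - 4*(-2) y + (4*(-12)*(-2) - (3)^2)
       = y^3 + (12) y^2 + (8) y + (87).
Simplifying: h(y) = y^3 + 12*y^2 + 8*y + 87.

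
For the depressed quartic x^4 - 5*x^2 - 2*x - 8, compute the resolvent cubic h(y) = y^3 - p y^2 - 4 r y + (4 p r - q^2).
h(y) = y^3 + 5*y^2 + 32*y + 156

Identify coefficients: p = -5, q = -2, r = -8.
Plug into h(y) = y^3 - p y^2 - 4 r y + (4 p r - q^2):
  h(y) = y^3 - (-5) y^2 - 4*(-8) y + (4*(-5)*(-8) - (-2)^2)
       = y^3 + (5) y^2 + (32) y + (156).
Simplifying: h(y) = y^3 + 5*y^2 + 32*y + 156.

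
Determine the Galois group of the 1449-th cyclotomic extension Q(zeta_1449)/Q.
|Gal(Q(zeta_1449)/Q)| = phi(1449) = 792; group ≅ (Z/1449Z)^* ≅ Z/6Z × Z/6Z × Z/22Z

The n-th cyclotomic polynomial Φ_1449(x) is the minimal polynomial of zeta_1449 over Q and has degree phi(1449) = 792. So Q(zeta_1449) is a degree-792 Galois extension with Galois group (Z/1449Z)^*. By CRT, (Z/1449Z)^* ≅ (Z/9Z)^* × (Z/7Z)^* × (Z/23Z)^*. Each prime-power unit group is (Z/9Z)^* ≅ Z/6Z; (Z/7Z)^* ≅ Z/6Z; (Z/23Z)^* ≅ Z/22Z. Hence Gal(Q(zeta_1449)/Q) ≅ Z/6Z × Z/6Z × Z/22Z.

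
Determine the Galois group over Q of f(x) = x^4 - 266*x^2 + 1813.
Gal(K/Q) = V_4 (Klein four-group, Z/2Z × Z/2Z)

f factors as (x^2 - 7)(x^2 - 259), so the splitting field is K = Q(sqrt(7), sqrt(259)). The elements 7, 259, 1813 are all non-squares in Q, so sqrt(7) and sqrt(259) generate independent quadratic extensions. Thus [K:Q] = 4 and Gal(K/Q) is generated by the two order-2 automorphisms sqrt(7) ↦ -sqrt(7) and sqrt(259) ↦ -sqrt(259), giving V_4.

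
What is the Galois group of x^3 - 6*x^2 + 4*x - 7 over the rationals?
Gal(K/Q) = S_3 (symmetric group of order 6)

Compute the discriminant of x^3 + (-6)*x^2 + (4)*x + (-7): Δ = -4027. Since Δ is not a rational square, the Galois group is not contained in A_3; it must be the full S_3 (irreducibility of the cubic rules out anything smaller).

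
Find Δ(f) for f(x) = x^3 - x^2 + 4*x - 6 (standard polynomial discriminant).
Δ = -804

For x^3 + a x^2 + b x + c the discriminant is Δ = 18 a b c - 4 a^3 c + a^2 b^2 - 4 b^3 - 27 c^2.
Plug a = -1, b = 4, c = -6:
  18*(-1)*(4)*(-6) - 4*(-1)^3*(-6) + (-1)^2*(4)^2 - 4*(4)^3 - 27*(-6)^2
  = 432 + (-24) + 16 + (-256) + (-972)
  = -804.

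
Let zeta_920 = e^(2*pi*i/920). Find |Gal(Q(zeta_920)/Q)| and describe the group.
|Gal(Q(zeta_920)/Q)| = phi(920) = 352; group ≅ (Z/920Z)^* ≅ Z/2Z × Z/2Z × Z/4Z × Z/22Z

The n-th cyclotomic polynomial Φ_920(x) is the minimal polynomial of zeta_920 over Q and has degree phi(920) = 352. So Q(zeta_920) is a degree-352 Galois extension with Galois group (Z/920Z)^*. By CRT, (Z/920Z)^* ≅ (Z/8Z)^* × (Z/5Z)^* × (Z/23Z)^*. Each prime-power unit group is (Z/8Z)^* ≅ Z/2Z × Z/2Z; (Z/5Z)^* ≅ Z/4Z; (Z/23Z)^* ≅ Z/22Z. Hence Gal(Q(zeta_920)/Q) ≅ Z/2Z × Z/2Z × Z/4Z × Z/22Z.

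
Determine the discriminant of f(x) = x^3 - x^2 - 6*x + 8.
Δ = 68

For x^3 + a x^2 + b x + c the discriminant is Δ = 18 a b c - 4 a^3 c + a^2 b^2 - 4 b^3 - 27 c^2.
Plug a = -1, b = -6, c = 8:
  18*(-1)*(-6)*(8) - 4*(-1)^3*(8) + (-1)^2*(-6)^2 - 4*(-6)^3 - 27*(8)^2
  = 864 + (32) + 36 + (864) + (-1728)
  = 68.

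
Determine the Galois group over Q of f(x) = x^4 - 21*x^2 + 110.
Gal(K/Q) = V_4 (Klein four-group, Z/2Z × Z/2Z)

f factors as (x^2 - 10)(x^2 - 11), so the splitting field is K = Q(sqrt(10), sqrt(11)). The elements 10, 11, 110 are all non-squares in Q, so sqrt(10) and sqrt(11) generate independent quadratic extensions. Thus [K:Q] = 4 and Gal(K/Q) is generated by the two order-2 automorphisms sqrt(10) ↦ -sqrt(10) and sqrt(11) ↦ -sqrt(11), giving V_4.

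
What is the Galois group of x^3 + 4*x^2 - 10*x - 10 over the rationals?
Gal(K/Q) = S_3 (symmetric group of order 6)

Compute the discriminant of x^3 + (4)*x^2 + (-10)*x + (-10): Δ = 12660. Since Δ is not a rational square, the Galois group is not contained in A_3; it must be the full S_3 (irreducibility of the cubic rules out anything smaller).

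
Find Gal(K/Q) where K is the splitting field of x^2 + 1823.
Gal(K/Q) = Z/2Z (cyclic of order 2)

x^2 + 1823 is irreducible over Q since -1823 is not a rational square. The splitting field Q(sqrt(-1823)) has degree 2 over Q, and its unique nontrivial automorphism is sqrt(-1823) ↦ -sqrt(-1823). Hence Gal(Q(sqrt(-1823))/Q) = Z/2Z.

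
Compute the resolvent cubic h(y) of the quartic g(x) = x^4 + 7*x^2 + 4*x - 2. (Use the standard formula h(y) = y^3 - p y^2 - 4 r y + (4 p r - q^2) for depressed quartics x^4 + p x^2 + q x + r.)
h(y) = y^3 - 7*y^2 + 8*y - 72

Identify coefficients: p = 7, q = 4, r = -2.
Plug into h(y) = y^3 - p y^2 - 4 r y + (4 p r - q^2):
  h(y) = y^3 - (7) y^2 - 4*(-2) y + (4*(7)*(-2) - (4)^2)
       = y^3 + (-7) y^2 + (8) y + (-72).
Simplifying: h(y) = y^3 - 7*y^2 + 8*y - 72.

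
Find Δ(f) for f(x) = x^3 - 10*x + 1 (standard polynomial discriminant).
Δ = 3973

For a depressed cubic x^3 + p x + q the discriminant is Δ = -4 p^3 - 27 q^2 = -4*(-10)^3 - 27*(1)^2 = 4000 - 27 = 3973.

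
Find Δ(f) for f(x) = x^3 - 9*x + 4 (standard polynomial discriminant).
Δ = 2484

For a depressed cubic x^3 + p x + q the discriminant is Δ = -4 p^3 - 27 q^2 = -4*(-9)^3 - 27*(4)^2 = 2916 - 432 = 2484.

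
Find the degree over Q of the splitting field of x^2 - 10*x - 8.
[K:Q] = 2

The discriminant of x^2 + (-10)*x + (-8) is b^2 - 4c = 100 - (-32) = 132. Since 132 is not a perfect square in Q, the polynomial is irreducible over Q. Its two roots generate a degree-2 extension, so [K:Q] = 2.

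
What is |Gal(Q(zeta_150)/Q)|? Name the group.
|Gal(Q(zeta_150)/Q)| = phi(150) = 40; group ≅ (Z/150Z)^* ≅ Z/2Z × Z/20Z

The n-th cyclotomic polynomial Φ_150(x) is the minimal polynomial of zeta_150 over Q and has degree phi(150) = 40. So Q(zeta_150) is a degree-40 Galois extension with Galois group (Z/150Z)^*. By CRT, (Z/150Z)^* ≅ (Z/2Z)^* × (Z/3Z)^* × (Z/25Z)^*. Each prime-power unit group is (Z/2Z)^* ≅ trivial group (order 1); (Z/3Z)^* ≅ Z/2Z; (Z/25Z)^* ≅ Z/20Z. Hence Gal(Q(zeta_150)/Q) ≅ Z/2Z × Z/20Z.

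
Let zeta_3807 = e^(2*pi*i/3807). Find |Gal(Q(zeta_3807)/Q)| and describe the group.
|Gal(Q(zeta_3807)/Q)| = phi(3807) = 2484; group ≅ (Z/3807Z)^* ≅ Z/46Z × Z/54Z

The n-th cyclotomic polynomial Φ_3807(x) is the minimal polynomial of zeta_3807 over Q and has degree phi(3807) = 2484. So Q(zeta_3807) is a degree-2484 Galois extension with Galois group (Z/3807Z)^*. By CRT, (Z/3807Z)^* ≅ (Z/81Z)^* × (Z/47Z)^*. Each prime-power unit group is (Z/81Z)^* ≅ Z/54Z; (Z/47Z)^* ≅ Z/46Z. Hence Gal(Q(zeta_3807)/Q) ≅ Z/46Z × Z/54Z.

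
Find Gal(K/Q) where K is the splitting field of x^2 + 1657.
Gal(K/Q) = Z/2Z (cyclic of order 2)

x^2 + 1657 is irreducible over Q since -1657 is not a rational square. The splitting field Q(sqrt(-1657)) has degree 2 over Q, and its unique nontrivial automorphism is sqrt(-1657) ↦ -sqrt(-1657). Hence Gal(Q(sqrt(-1657))/Q) = Z/2Z.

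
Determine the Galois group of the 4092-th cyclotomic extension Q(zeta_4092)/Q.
|Gal(Q(zeta_4092)/Q)| = phi(4092) = 1200; group ≅ (Z/4092Z)^* ≅ Z/2Z × Z/2Z × Z/10Z × Z/30Z

The n-th cyclotomic polynomial Φ_4092(x) is the minimal polynomial of zeta_4092 over Q and has degree phi(4092) = 1200. So Q(zeta_4092) is a degree-1200 Galois extension with Galois group (Z/4092Z)^*. By CRT, (Z/4092Z)^* ≅ (Z/4Z)^* × (Z/3Z)^* × (Z/11Z)^* × (Z/31Z)^*. Each prime-power unit group is (Z/4Z)^* ≅ Z/2Z; (Z/3Z)^* ≅ Z/2Z; (Z/11Z)^* ≅ Z/10Z; (Z/31Z)^* ≅ Z/30Z. Hence Gal(Q(zeta_4092)/Q) ≅ Z/2Z × Z/2Z × Z/10Z × Z/30Z.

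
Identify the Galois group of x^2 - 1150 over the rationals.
Gal(K/Q) = Z/2Z (cyclic of order 2)

x^2 - 1150 is irreducible over Q since 1150 is not a rational square. The splitting field Q(sqrt(1150)) has degree 2 over Q, and its unique nontrivial automorphism is sqrt(1150) ↦ -sqrt(1150). Hence Gal(Q(sqrt(1150))/Q) = Z/2Z.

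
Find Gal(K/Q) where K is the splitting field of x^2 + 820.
Gal(K/Q) = Z/2Z (cyclic of order 2)

x^2 + 820 is irreducible over Q since -820 is not a rational square. The splitting field Q(sqrt(-820)) has degree 2 over Q, and its unique nontrivial automorphism is sqrt(-820) ↦ -sqrt(-820). Hence Gal(Q(sqrt(-820))/Q) = Z/2Z.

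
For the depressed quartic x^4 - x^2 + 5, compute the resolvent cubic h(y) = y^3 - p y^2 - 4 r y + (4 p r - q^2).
h(y) = y^3 + y^2 - 20*y - 20

Identify coefficients: p = -1, q = 0, r = 5.
Plug into h(y) = y^3 - p y^2 - 4 r y + (4 p r - q^2):
  h(y) = y^3 - (-1) y^2 - 4*(5) y + (4*(-1)*(5) - (0)^2)
       = y^3 + (1) y^2 + (-20) y + (-20).
Simplifying: h(y) = y^3 + y^2 - 20*y - 20.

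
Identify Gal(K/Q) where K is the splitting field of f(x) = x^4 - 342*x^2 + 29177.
Gal(K/Q) = V_4 (Klein four-group, Z/2Z × Z/2Z)

f factors as (x^2 - 179)(x^2 - 163), so the splitting field is K = Q(sqrt(179), sqrt(163)). The elements 179, 163, 29177 are all non-squares in Q, so sqrt(179) and sqrt(163) generate independent quadratic extensions. Thus [K:Q] = 4 and Gal(K/Q) is generated by the two order-2 automorphisms sqrt(179) ↦ -sqrt(179) and sqrt(163) ↦ -sqrt(163), giving V_4.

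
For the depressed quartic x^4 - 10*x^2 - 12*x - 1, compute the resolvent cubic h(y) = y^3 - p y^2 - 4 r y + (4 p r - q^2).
h(y) = y^3 + 10*y^2 + 4*y - 104

Identify coefficients: p = -10, q = -12, r = -1.
Plug into h(y) = y^3 - p y^2 - 4 r y + (4 p r - q^2):
  h(y) = y^3 - (-10) y^2 - 4*(-1) y + (4*(-10)*(-1) - (-12)^2)
       = y^3 + (10) y^2 + (4) y + (-104).
Simplifying: h(y) = y^3 + 10*y^2 + 4*y - 104.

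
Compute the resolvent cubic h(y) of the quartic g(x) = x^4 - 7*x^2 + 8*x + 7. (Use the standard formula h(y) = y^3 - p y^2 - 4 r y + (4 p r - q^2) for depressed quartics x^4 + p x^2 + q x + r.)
h(y) = y^3 + 7*y^2 - 28*y - 260

Identify coefficients: p = -7, q = 8, r = 7.
Plug into h(y) = y^3 - p y^2 - 4 r y + (4 p r - q^2):
  h(y) = y^3 - (-7) y^2 - 4*(7) y + (4*(-7)*(7) - (8)^2)
       = y^3 + (7) y^2 + (-28) y + (-260).
Simplifying: h(y) = y^3 + 7*y^2 - 28*y - 260.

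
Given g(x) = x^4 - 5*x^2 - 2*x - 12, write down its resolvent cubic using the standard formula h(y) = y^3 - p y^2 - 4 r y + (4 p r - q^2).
h(y) = y^3 + 5*y^2 + 48*y + 236

Identify coefficients: p = -5, q = -2, r = -12.
Plug into h(y) = y^3 - p y^2 - 4 r y + (4 p r - q^2):
  h(y) = y^3 - (-5) y^2 - 4*(-12) y + (4*(-5)*(-12) - (-2)^2)
       = y^3 + (5) y^2 + (48) y + (236).
Simplifying: h(y) = y^3 + 5*y^2 + 48*y + 236.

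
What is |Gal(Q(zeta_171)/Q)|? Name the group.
|Gal(Q(zeta_171)/Q)| = phi(171) = 108; group ≅ (Z/171Z)^* ≅ Z/6Z × Z/18Z

The n-th cyclotomic polynomial Φ_171(x) is the minimal polynomial of zeta_171 over Q and has degree phi(171) = 108. So Q(zeta_171) is a degree-108 Galois extension with Galois group (Z/171Z)^*. By CRT, (Z/171Z)^* ≅ (Z/9Z)^* × (Z/19Z)^*. Each prime-power unit group is (Z/9Z)^* ≅ Z/6Z; (Z/19Z)^* ≅ Z/18Z. Hence Gal(Q(zeta_171)/Q) ≅ Z/6Z × Z/18Z.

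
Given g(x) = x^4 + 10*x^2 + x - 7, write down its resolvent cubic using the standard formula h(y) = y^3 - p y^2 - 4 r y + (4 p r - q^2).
h(y) = y^3 - 10*y^2 + 28*y - 281

Identify coefficients: p = 10, q = 1, r = -7.
Plug into h(y) = y^3 - p y^2 - 4 r y + (4 p r - q^2):
  h(y) = y^3 - (10) y^2 - 4*(-7) y + (4*(10)*(-7) - (1)^2)
       = y^3 + (-10) y^2 + (28) y + (-281).
Simplifying: h(y) = y^3 - 10*y^2 + 28*y - 281.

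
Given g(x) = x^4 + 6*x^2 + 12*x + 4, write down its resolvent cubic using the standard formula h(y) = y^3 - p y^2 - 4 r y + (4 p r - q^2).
h(y) = y^3 - 6*y^2 - 16*y - 48

Identify coefficients: p = 6, q = 12, r = 4.
Plug into h(y) = y^3 - p y^2 - 4 r y + (4 p r - q^2):
  h(y) = y^3 - (6) y^2 - 4*(4) y + (4*(6)*(4) - (12)^2)
       = y^3 + (-6) y^2 + (-16) y + (-48).
Simplifying: h(y) = y^3 - 6*y^2 - 16*y - 48.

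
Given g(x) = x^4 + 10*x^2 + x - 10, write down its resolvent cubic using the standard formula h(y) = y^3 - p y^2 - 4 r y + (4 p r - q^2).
h(y) = y^3 - 10*y^2 + 40*y - 401

Identify coefficients: p = 10, q = 1, r = -10.
Plug into h(y) = y^3 - p y^2 - 4 r y + (4 p r - q^2):
  h(y) = y^3 - (10) y^2 - 4*(-10) y + (4*(10)*(-10) - (1)^2)
       = y^3 + (-10) y^2 + (40) y + (-401).
Simplifying: h(y) = y^3 - 10*y^2 + 40*y - 401.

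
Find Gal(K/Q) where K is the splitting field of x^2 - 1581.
Gal(K/Q) = Z/2Z (cyclic of order 2)

x^2 - 1581 is irreducible over Q since 1581 is not a rational square. The splitting field Q(sqrt(1581)) has degree 2 over Q, and its unique nontrivial automorphism is sqrt(1581) ↦ -sqrt(1581). Hence Gal(Q(sqrt(1581))/Q) = Z/2Z.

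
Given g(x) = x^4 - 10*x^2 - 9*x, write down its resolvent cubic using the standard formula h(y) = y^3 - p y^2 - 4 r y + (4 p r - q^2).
h(y) = y^3 + 10*y^2 - 81

Identify coefficients: p = -10, q = -9, r = 0.
Plug into h(y) = y^3 - p y^2 - 4 r y + (4 p r - q^2):
  h(y) = y^3 - (-10) y^2 - 4*(0) y + (4*(-10)*(0) - (-9)^2)
       = y^3 + (10) y^2 + (0) y + (-81).
Simplifying: h(y) = y^3 + 10*y^2 - 81.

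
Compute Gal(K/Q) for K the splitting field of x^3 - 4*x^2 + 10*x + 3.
Gal(K/Q) = S_3 (symmetric group of order 6)

Compute the discriminant of x^3 + (-4)*x^2 + (10)*x + (3): Δ = -4035. Since Δ is not a rational square, the Galois group is not contained in A_3; it must be the full S_3 (irreducibility of the cubic rules out anything smaller).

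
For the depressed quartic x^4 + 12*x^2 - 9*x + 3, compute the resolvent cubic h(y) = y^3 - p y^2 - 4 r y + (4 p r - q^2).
h(y) = y^3 - 12*y^2 - 12*y + 63

Identify coefficients: p = 12, q = -9, r = 3.
Plug into h(y) = y^3 - p y^2 - 4 r y + (4 p r - q^2):
  h(y) = y^3 - (12) y^2 - 4*(3) y + (4*(12)*(3) - (-9)^2)
       = y^3 + (-12) y^2 + (-12) y + (63).
Simplifying: h(y) = y^3 - 12*y^2 - 12*y + 63.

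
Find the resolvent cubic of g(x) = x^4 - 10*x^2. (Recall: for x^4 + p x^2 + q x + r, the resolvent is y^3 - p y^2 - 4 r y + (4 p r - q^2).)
h(y) = y^3 + 10*y^2

Identify coefficients: p = -10, q = 0, r = 0.
Plug into h(y) = y^3 - p y^2 - 4 r y + (4 p r - q^2):
  h(y) = y^3 - (-10) y^2 - 4*(0) y + (4*(-10)*(0) - (0)^2)
       = y^3 + (10) y^2 + (0) y + (0).
Simplifying: h(y) = y^3 + 10*y^2.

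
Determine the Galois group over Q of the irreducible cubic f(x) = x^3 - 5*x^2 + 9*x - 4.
Gal(K/Q) = S_3 (symmetric group of order 6)

Compute the discriminant of x^3 + (-5)*x^2 + (9)*x + (-4): Δ = -83. Since Δ is not a rational square, the Galois group is not contained in A_3; it must be the full S_3 (irreducibility of the cubic rules out anything smaller).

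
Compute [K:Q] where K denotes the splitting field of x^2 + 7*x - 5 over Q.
[K:Q] = 2

The discriminant of x^2 + (7)*x + (-5) is b^2 - 4c = 49 - (-20) = 69. Since 69 is not a perfect square in Q, the polynomial is irreducible over Q. Its two roots generate a degree-2 extension, so [K:Q] = 2.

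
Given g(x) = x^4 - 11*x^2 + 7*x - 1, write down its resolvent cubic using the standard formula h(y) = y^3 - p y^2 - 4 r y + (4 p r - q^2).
h(y) = y^3 + 11*y^2 + 4*y - 5

Identify coefficients: p = -11, q = 7, r = -1.
Plug into h(y) = y^3 - p y^2 - 4 r y + (4 p r - q^2):
  h(y) = y^3 - (-11) y^2 - 4*(-1) y + (4*(-11)*(-1) - (7)^2)
       = y^3 + (11) y^2 + (4) y + (-5).
Simplifying: h(y) = y^3 + 11*y^2 + 4*y - 5.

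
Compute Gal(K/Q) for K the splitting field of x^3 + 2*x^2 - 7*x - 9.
Gal(K/Q) = S_3 (symmetric group of order 6)

Compute the discriminant of x^3 + (2)*x^2 + (-7)*x + (-9): Δ = 1937. Since Δ is not a rational square, the Galois group is not contained in A_3; it must be the full S_3 (irreducibility of the cubic rules out anything smaller).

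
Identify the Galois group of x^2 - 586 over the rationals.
Gal(K/Q) = Z/2Z (cyclic of order 2)

x^2 - 586 is irreducible over Q since 586 is not a rational square. The splitting field Q(sqrt(586)) has degree 2 over Q, and its unique nontrivial automorphism is sqrt(586) ↦ -sqrt(586). Hence Gal(Q(sqrt(586))/Q) = Z/2Z.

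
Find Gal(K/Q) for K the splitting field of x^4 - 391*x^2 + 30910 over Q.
Gal(K/Q) = V_4 (Klein four-group, Z/2Z × Z/2Z)

f factors as (x^2 - 110)(x^2 - 281), so the splitting field is K = Q(sqrt(110), sqrt(281)). The elements 110, 281, 30910 are all non-squares in Q, so sqrt(110) and sqrt(281) generate independent quadratic extensions. Thus [K:Q] = 4 and Gal(K/Q) is generated by the two order-2 automorphisms sqrt(110) ↦ -sqrt(110) and sqrt(281) ↦ -sqrt(281), giving V_4.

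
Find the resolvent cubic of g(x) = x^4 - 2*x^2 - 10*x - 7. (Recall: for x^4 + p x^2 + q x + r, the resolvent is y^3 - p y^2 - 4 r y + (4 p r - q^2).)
h(y) = y^3 + 2*y^2 + 28*y - 44

Identify coefficients: p = -2, q = -10, r = -7.
Plug into h(y) = y^3 - p y^2 - 4 r y + (4 p r - q^2):
  h(y) = y^3 - (-2) y^2 - 4*(-7) y + (4*(-2)*(-7) - (-10)^2)
       = y^3 + (2) y^2 + (28) y + (-44).
Simplifying: h(y) = y^3 + 2*y^2 + 28*y - 44.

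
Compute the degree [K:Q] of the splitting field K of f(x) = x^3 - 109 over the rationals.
[K:Q] = 6

x^3 - 109 has one real root r = 109^(1/3) and two complex roots r*zeta_3, r*zeta_3^2 where zeta_3 = e^(2*pi*i/3). The splitting field is Q(r, zeta_3). [Q(r):Q] = 3 and [Q(zeta_3):Q] = 2 with gcd = 1, so [Q(r, zeta_3):Q] = 3 * 2 = 6.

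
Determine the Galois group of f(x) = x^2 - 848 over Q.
Gal(K/Q) = Z/2Z (cyclic of order 2)

x^2 - 848 is irreducible over Q since 848 is not a rational square. The splitting field Q(sqrt(848)) has degree 2 over Q, and its unique nontrivial automorphism is sqrt(848) ↦ -sqrt(848). Hence Gal(Q(sqrt(848))/Q) = Z/2Z.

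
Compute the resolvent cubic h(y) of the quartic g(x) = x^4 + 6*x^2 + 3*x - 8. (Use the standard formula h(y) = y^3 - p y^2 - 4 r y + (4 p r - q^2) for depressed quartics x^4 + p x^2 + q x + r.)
h(y) = y^3 - 6*y^2 + 32*y - 201

Identify coefficients: p = 6, q = 3, r = -8.
Plug into h(y) = y^3 - p y^2 - 4 r y + (4 p r - q^2):
  h(y) = y^3 - (6) y^2 - 4*(-8) y + (4*(6)*(-8) - (3)^2)
       = y^3 + (-6) y^2 + (32) y + (-201).
Simplifying: h(y) = y^3 - 6*y^2 + 32*y - 201.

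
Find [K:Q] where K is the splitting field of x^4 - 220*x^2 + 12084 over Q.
[K:Q] = 4

f factors as (x^2 - 106)(x^2 - 114); the splitting field is K = Q(sqrt(106), sqrt(114)). Since 106, 114, and 12084 are all non-squares in Q, the three subfields Q(sqrt(106)), Q(sqrt(114)), Q(sqrt(12084)) are distinct degree-2 extensions, so [K:Q] = 4 (Klein four Galois group).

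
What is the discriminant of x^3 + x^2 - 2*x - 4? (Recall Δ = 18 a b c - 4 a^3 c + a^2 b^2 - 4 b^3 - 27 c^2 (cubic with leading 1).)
Δ = -236

For x^3 + a x^2 + b x + c the discriminant is Δ = 18 a b c - 4 a^3 c + a^2 b^2 - 4 b^3 - 27 c^2.
Plug a = 1, b = -2, c = -4:
  18*(1)*(-2)*(-4) - 4*(1)^3*(-4) + (1)^2*(-2)^2 - 4*(-2)^3 - 27*(-4)^2
  = 144 + (16) + 4 + (32) + (-432)
  = -236.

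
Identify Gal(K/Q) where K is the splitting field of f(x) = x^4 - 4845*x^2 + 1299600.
Gal(K/Q) = Z/2Z (cyclic of order 2)

f factors as (x^2 - 4560)(x^2 - 285), so the splitting field is K = Q(sqrt(4560), sqrt(285)). The squarefree part of 4560 is 285 and the squarefree part of 285 is also 285, so sqrt(4560) and sqrt(285) are both rational multiples of sqrt(285). Hence Q(sqrt(4560)) = Q(sqrt(285)) = Q(sqrt(285)), and the splitting field collapses to a single degree-2 extension with Galois group Z/2Z.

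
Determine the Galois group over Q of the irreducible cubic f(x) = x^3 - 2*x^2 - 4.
Gal(K/Q) = S_3 (symmetric group of order 6)

Compute the discriminant of x^3 + (-2)*x^2 + (0)*x + (-4): Δ = -560. Since Δ is not a rational square, the Galois group is not contained in A_3; it must be the full S_3 (irreducibility of the cubic rules out anything smaller).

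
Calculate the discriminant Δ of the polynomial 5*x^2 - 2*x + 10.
Δ = -196

For a quadratic a x^2 + b x + c the discriminant is Δ = b^2 - 4ac = (-2)^2 - 4*(5)*(10) = 4 - (200) = -196.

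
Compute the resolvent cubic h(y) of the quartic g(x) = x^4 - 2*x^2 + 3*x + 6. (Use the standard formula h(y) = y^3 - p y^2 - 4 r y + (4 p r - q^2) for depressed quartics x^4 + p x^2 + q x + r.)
h(y) = y^3 + 2*y^2 - 24*y - 57

Identify coefficients: p = -2, q = 3, r = 6.
Plug into h(y) = y^3 - p y^2 - 4 r y + (4 p r - q^2):
  h(y) = y^3 - (-2) y^2 - 4*(6) y + (4*(-2)*(6) - (3)^2)
       = y^3 + (2) y^2 + (-24) y + (-57).
Simplifying: h(y) = y^3 + 2*y^2 - 24*y - 57.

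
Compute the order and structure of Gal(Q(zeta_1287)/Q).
|Gal(Q(zeta_1287)/Q)| = phi(1287) = 720; group ≅ (Z/1287Z)^* ≅ Z/6Z × Z/10Z × Z/12Z

The n-th cyclotomic polynomial Φ_1287(x) is the minimal polynomial of zeta_1287 over Q and has degree phi(1287) = 720. So Q(zeta_1287) is a degree-720 Galois extension with Galois group (Z/1287Z)^*. By CRT, (Z/1287Z)^* ≅ (Z/9Z)^* × (Z/11Z)^* × (Z/13Z)^*. Each prime-power unit group is (Z/9Z)^* ≅ Z/6Z; (Z/11Z)^* ≅ Z/10Z; (Z/13Z)^* ≅ Z/12Z. Hence Gal(Q(zeta_1287)/Q) ≅ Z/6Z × Z/10Z × Z/12Z.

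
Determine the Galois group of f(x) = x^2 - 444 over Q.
Gal(K/Q) = Z/2Z (cyclic of order 2)

x^2 - 444 is irreducible over Q since 444 is not a rational square. The splitting field Q(sqrt(444)) has degree 2 over Q, and its unique nontrivial automorphism is sqrt(444) ↦ -sqrt(444). Hence Gal(Q(sqrt(444))/Q) = Z/2Z.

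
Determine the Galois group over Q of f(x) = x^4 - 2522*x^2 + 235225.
Gal(K/Q) = Z/2Z (cyclic of order 2)

f factors as (x^2 - 2425)(x^2 - 97), so the splitting field is K = Q(sqrt(2425), sqrt(97)). The squarefree part of 2425 is 97 and the squarefree part of 97 is also 97, so sqrt(2425) and sqrt(97) are both rational multiples of sqrt(97). Hence Q(sqrt(2425)) = Q(sqrt(97)) = Q(sqrt(97)), and the splitting field collapses to a single degree-2 extension with Galois group Z/2Z.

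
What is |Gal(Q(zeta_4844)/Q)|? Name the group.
|Gal(Q(zeta_4844)/Q)| = phi(4844) = 2064; group ≅ (Z/4844Z)^* ≅ Z/2Z × Z/6Z × Z/172Z

The n-th cyclotomic polynomial Φ_4844(x) is the minimal polynomial of zeta_4844 over Q and has degree phi(4844) = 2064. So Q(zeta_4844) is a degree-2064 Galois extension with Galois group (Z/4844Z)^*. By CRT, (Z/4844Z)^* ≅ (Z/4Z)^* × (Z/7Z)^* × (Z/173Z)^*. Each prime-power unit group is (Z/4Z)^* ≅ Z/2Z; (Z/7Z)^* ≅ Z/6Z; (Z/173Z)^* ≅ Z/172Z. Hence Gal(Q(zeta_4844)/Q) ≅ Z/2Z × Z/6Z × Z/172Z.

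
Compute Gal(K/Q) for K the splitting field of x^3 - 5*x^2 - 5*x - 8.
Gal(K/Q) = S_3 (symmetric group of order 6)

Compute the discriminant of x^3 + (-5)*x^2 + (-5)*x + (-8): Δ = -8203. Since Δ is not a rational square, the Galois group is not contained in A_3; it must be the full S_3 (irreducibility of the cubic rules out anything smaller).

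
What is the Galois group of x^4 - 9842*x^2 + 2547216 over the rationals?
Gal(K/Q) = Z/2Z (cyclic of order 2)

f factors as (x^2 - 266)(x^2 - 9576), so the splitting field is K = Q(sqrt(266), sqrt(9576)). The squarefree part of 266 is 266 and the squarefree part of 9576 is also 266, so sqrt(266) and sqrt(9576) are both rational multiples of sqrt(266). Hence Q(sqrt(266)) = Q(sqrt(9576)) = Q(sqrt(266)), and the splitting field collapses to a single degree-2 extension with Galois group Z/2Z.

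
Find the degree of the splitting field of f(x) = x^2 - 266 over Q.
[K:Q] = 2

The polynomial x^2 - 266 is irreducible over Q since 266 is not a perfect square. Its splitting field is Q(sqrt(266)), which has degree 2 over Q.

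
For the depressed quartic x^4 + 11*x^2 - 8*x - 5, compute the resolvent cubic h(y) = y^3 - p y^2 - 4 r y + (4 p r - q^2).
h(y) = y^3 - 11*y^2 + 20*y - 284

Identify coefficients: p = 11, q = -8, r = -5.
Plug into h(y) = y^3 - p y^2 - 4 r y + (4 p r - q^2):
  h(y) = y^3 - (11) y^2 - 4*(-5) y + (4*(11)*(-5) - (-8)^2)
       = y^3 + (-11) y^2 + (20) y + (-284).
Simplifying: h(y) = y^3 - 11*y^2 + 20*y - 284.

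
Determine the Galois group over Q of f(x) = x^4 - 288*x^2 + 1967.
Gal(K/Q) = V_4 (Klein four-group, Z/2Z × Z/2Z)

f factors as (x^2 - 281)(x^2 - 7), so the splitting field is K = Q(sqrt(281), sqrt(7)). The elements 281, 7, 1967 are all non-squares in Q, so sqrt(281) and sqrt(7) generate independent quadratic extensions. Thus [K:Q] = 4 and Gal(K/Q) is generated by the two order-2 automorphisms sqrt(281) ↦ -sqrt(281) and sqrt(7) ↦ -sqrt(7), giving V_4.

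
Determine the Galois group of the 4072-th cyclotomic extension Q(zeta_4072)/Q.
|Gal(Q(zeta_4072)/Q)| = phi(4072) = 2032; group ≅ (Z/4072Z)^* ≅ Z/2Z × Z/2Z × Z/508Z

The n-th cyclotomic polynomial Φ_4072(x) is the minimal polynomial of zeta_4072 over Q and has degree phi(4072) = 2032. So Q(zeta_4072) is a degree-2032 Galois extension with Galois group (Z/4072Z)^*. By CRT, (Z/4072Z)^* ≅ (Z/8Z)^* × (Z/509Z)^*. Each prime-power unit group is (Z/8Z)^* ≅ Z/2Z × Z/2Z; (Z/509Z)^* ≅ Z/508Z. Hence Gal(Q(zeta_4072)/Q) ≅ Z/2Z × Z/2Z × Z/508Z.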